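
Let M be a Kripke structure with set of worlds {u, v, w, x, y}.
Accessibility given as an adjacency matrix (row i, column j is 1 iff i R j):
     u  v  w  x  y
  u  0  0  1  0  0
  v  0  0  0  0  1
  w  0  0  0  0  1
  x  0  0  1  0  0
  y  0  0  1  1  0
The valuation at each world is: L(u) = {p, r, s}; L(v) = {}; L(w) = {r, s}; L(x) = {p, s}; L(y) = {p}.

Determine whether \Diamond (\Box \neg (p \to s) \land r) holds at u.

Recall that \Box ψ holds at a world iff ψ holds at every accessible world, and \Diamond ψ holds iff ψ holds at some accessible world.
At u: \Diamond (\Box \neg (p \to s) \land r) requires \Box \neg (p \to s) \land r at some successor in {w}.
  \Box \neg (p \to s) \land r holds at w, so \Diamond (\Box \neg (p \to s) \land r) is true at u.
    At w: \Box \neg (p \to s) is true, r is true, so \Box \neg (p \to s) \land r is true.
      At w: \Box \neg (p \to s) requires \neg (p \to s) at every successor {y}.
        At y: \neg (p \to s) is true.
      So \Box \neg (p \to s) is true at w.

Yes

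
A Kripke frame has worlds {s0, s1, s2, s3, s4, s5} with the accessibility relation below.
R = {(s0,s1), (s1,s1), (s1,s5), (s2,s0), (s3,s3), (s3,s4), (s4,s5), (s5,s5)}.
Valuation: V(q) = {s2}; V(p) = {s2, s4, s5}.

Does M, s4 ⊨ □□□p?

Yes

At s4: □□□p requires □□p at every successor {s5}.
    At s5: □□p requires □p at every successor {s5}.
      At s5: □p is true.
    So □□p is true at s5.
So □□□p is true at s4.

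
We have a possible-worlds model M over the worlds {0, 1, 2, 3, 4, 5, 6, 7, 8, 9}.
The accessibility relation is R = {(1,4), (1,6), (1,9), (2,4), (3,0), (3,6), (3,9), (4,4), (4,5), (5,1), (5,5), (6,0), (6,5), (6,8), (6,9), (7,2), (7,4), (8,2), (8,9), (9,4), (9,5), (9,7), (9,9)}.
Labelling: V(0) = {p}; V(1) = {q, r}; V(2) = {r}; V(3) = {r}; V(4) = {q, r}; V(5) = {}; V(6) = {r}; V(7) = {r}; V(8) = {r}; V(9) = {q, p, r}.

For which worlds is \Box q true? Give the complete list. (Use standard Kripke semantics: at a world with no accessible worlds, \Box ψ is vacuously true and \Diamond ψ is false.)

Let φ = \Box q. Evaluate φ at each world:
  0 (successors ∅): φ is true.
  1 (successors {4, 6, 9}): φ is false.
  2 (successors {4}): φ is true.
  3 (successors {0, 6, 9}): φ is false.
  4 (successors {4, 5}): φ is false.
  5 (successors {1, 5}): φ is false.
  6 (successors {0, 5, 8, 9}): φ is false.
  7 (successors {2, 4}): φ is false.
  8 (successors {2, 9}): φ is false.
  9 (successors {4, 5, 7, 9}): φ is false.
For instance, at 3:
  At 3: \Box q requires q at every successor {0, 6, 9}.
    q fails at 0, so \Box q is false at 3.
Satisfying worlds: {0, 2}

0, 2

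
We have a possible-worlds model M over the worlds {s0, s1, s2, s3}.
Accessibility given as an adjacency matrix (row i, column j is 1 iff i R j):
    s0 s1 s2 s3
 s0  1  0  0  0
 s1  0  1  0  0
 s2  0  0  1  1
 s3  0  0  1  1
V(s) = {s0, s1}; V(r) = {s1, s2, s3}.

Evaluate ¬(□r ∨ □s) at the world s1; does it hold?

Recall that □ψ holds at a world iff ψ holds at every accessible world, and ◇ψ holds iff ψ holds at some accessible world.
At s1: □r ∨ □s is true, so ¬(□r ∨ □s) is false.
  At s1: □r is true, □s is true, so □r ∨ □s is true.
    At s1: □r requires r at every successor {s1}.
      At s1: r is true.
    So □r is true at s1.
    At s1: □s requires s at every successor {s1}.
      At s1: s is true.
    So □s is true at s1.

No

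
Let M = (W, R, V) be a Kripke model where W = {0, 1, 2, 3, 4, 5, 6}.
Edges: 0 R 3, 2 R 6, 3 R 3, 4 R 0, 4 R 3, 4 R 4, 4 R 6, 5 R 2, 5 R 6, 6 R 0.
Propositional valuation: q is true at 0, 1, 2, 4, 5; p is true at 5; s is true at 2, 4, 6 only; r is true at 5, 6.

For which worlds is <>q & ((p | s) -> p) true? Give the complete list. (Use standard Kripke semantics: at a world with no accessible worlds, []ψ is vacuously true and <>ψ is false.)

Recall that <>ψ holds at a world iff ψ holds at some accessible world.
Let φ = <>q & ((p | s) -> p). Evaluate φ at each world:
  0 (successors {3}): φ is false.
  1 (successors ∅): φ is false.
  2 (successors {6}): φ is false.
  3 (successors {3}): φ is false.
  4 (successors {0, 3, 4, 6}): φ is false.
  5 (successors {2, 6}): φ is true.
  6 (successors {0}): φ is false.
For instance, at 2:
  At 2: <>q is false, (p | s) -> p is false, so <>q & ((p | s) -> p) is false.
    At 2: <>q requires q at some successor in {6}.
      At 6: q is false.
    So <>q is false at 2.
Satisfying worlds: {5}

5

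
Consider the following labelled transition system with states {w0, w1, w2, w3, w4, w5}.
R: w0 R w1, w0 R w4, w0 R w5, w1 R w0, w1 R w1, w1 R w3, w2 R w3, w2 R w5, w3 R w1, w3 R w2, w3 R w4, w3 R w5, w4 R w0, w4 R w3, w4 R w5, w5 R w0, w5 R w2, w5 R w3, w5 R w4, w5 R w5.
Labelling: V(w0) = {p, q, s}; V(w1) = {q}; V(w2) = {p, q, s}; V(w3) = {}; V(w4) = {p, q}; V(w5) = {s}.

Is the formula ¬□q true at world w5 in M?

At w5: □q is false, so ¬□q is true.
  At w5: □q requires q at every successor {w0, w2, w3, w4, w5}.
    q fails at w3, so □q is false at w5.

Yes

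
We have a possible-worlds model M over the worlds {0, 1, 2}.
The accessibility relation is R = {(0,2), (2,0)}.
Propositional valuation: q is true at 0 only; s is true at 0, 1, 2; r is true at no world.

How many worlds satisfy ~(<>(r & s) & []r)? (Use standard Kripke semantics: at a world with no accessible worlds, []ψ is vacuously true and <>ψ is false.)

Recall that []ψ holds at a world iff ψ holds at every accessible world, and <>ψ holds iff ψ holds at some accessible world.
Let φ = ~(<>(r & s) & []r). Evaluate φ at each world:
  0 (successors {2}): φ is true.
  1 (successors ∅): φ is true.
  2 (successors {0}): φ is true.
For instance, at 0:
  At 0: <>(r & s) & []r is false, so ~(<>(r & s) & []r) is true.
    At 0: <>(r & s) is false, []r is false, so <>(r & s) & []r is false.
      At 0: <>(r & s) requires r & s at some successor in {2}.
        At 2: r & s is false.
      So <>(r & s) is false at 0.
      At 0: []r requires r at every successor {2}.
        r fails at 2, so []r is false at 0.
Satisfying worlds: {0, 1, 2}

3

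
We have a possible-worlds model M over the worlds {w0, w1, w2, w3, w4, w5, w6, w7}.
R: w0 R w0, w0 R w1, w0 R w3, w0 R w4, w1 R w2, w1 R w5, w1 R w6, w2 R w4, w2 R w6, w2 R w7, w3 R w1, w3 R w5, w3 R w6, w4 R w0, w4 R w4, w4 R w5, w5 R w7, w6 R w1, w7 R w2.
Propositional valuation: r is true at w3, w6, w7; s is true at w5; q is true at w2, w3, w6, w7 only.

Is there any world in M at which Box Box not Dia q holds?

No

Recall that Box ψ holds at a world iff ψ holds at every accessible world, and Dia ψ holds iff ψ holds at some accessible world.
Let φ = Box Box not Dia q. Evaluate φ at each world:
  w0 (successors {w0, w1, w3, w4}): φ is false.
  w1 (successors {w2, w5, w6}): φ is false.
  w2 (successors {w4, w6, w7}): φ is false.
  w3 (successors {w1, w5, w6}): φ is false.
  w4 (successors {w0, w4, w5}): φ is false.
  w5 (successors {w7}): φ is false.
  w6 (successors {w1}): φ is false.
  w7 (successors {w2}): φ is false.
For instance, at w5:
  At w5: Box Box not Dia q requires Box not Dia q at every successor {w7}.
    Box not Dia q fails at w7, so Box Box not Dia q is false at w5.
      At w7: Box not Dia q requires not Dia q at every successor {w2}.
        not Dia q fails at w2, so Box not Dia q is false at w7.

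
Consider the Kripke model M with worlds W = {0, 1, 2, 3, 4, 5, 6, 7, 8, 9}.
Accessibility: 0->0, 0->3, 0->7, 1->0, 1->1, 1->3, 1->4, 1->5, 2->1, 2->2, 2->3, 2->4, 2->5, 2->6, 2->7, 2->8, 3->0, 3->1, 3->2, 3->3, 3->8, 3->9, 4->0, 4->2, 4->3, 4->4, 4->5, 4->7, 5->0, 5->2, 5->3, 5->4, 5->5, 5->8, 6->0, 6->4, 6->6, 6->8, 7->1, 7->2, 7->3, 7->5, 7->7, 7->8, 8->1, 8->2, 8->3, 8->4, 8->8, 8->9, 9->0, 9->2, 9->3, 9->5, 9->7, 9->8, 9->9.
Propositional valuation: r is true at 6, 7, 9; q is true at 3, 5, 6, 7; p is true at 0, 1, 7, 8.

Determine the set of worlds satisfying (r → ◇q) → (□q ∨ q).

Let φ = (r → ◇q) → (□q ∨ q). Evaluate φ at each world:
  0 (successors {0, 3, 7}): φ is false.
  1 (successors {0, 1, 3, 4, 5}): φ is false.
  2 (successors {1, 2, 3, 4, 5, 6, 7, 8}): φ is false.
  3 (successors {0, 1, 2, 3, 8, 9}): φ is true.
  4 (successors {0, 2, 3, 4, 5, 7}): φ is false.
  5 (successors {0, 2, 3, 4, 5, 8}): φ is true.
  6 (successors {0, 4, 6, 8}): φ is true.
  7 (successors {1, 2, 3, 5, 7, 8}): φ is true.
  8 (successors {1, 2, 3, 4, 8, 9}): φ is false.
  9 (successors {0, 2, 3, 5, 7, 8, 9}): φ is false.
For instance, at 8:
  At 8: r → ◇q is true, □q ∨ q is false, so (r → ◇q) → (□q ∨ q) is false.
    At 8: r is false, ◇q is true, so r → ◇q is true.
      At 8: ◇q requires q at some successor in {1, 2, 3, 4, 8, 9}.
        q holds at 3, so ◇q is true at 8.
    At 8: □q is false, q is false, so □q ∨ q is false.
      At 8: □q requires q at every successor {1, 2, 3, 4, 8, 9}.
        q fails at 1, so □q is false at 8.
Satisfying worlds: {3, 5, 6, 7}

3, 5, 6, 7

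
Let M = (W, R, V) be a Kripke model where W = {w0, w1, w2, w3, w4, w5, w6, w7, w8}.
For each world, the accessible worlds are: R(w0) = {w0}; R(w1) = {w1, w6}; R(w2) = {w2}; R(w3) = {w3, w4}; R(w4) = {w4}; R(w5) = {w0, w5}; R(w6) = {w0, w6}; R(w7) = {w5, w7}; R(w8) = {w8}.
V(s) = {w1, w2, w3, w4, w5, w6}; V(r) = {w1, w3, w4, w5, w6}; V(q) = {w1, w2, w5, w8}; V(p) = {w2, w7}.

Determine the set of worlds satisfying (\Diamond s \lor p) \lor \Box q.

w1, w2, w3, w4, w5, w6, w7, w8

Let φ = (\Diamond s \lor p) \lor \Box q. Evaluate φ at each world:
  w0 (successors {w0}): φ is false.
  w1 (successors {w1, w6}): φ is true.
  w2 (successors {w2}): φ is true.
  w3 (successors {w3, w4}): φ is true.
  w4 (successors {w4}): φ is true.
  w5 (successors {w0, w5}): φ is true.
  w6 (successors {w0, w6}): φ is true.
  w7 (successors {w5, w7}): φ is true.
  w8 (successors {w8}): φ is true.
For instance, at w8:
  At w8: \Diamond s \lor p is false, \Box q is true, so (\Diamond s \lor p) \lor \Box q is true.
    At w8: \Diamond s is false, p is false, so \Diamond s \lor p is false.
      At w8: \Diamond s requires s at some successor in {w8}.
        At w8: s is false.
      So \Diamond s is false at w8.
    At w8: \Box q requires q at every successor {w8}.
      At w8: q is true.
    So \Box q is true at w8.
Satisfying worlds: {w1, w2, w3, w4, w5, w6, w7, w8}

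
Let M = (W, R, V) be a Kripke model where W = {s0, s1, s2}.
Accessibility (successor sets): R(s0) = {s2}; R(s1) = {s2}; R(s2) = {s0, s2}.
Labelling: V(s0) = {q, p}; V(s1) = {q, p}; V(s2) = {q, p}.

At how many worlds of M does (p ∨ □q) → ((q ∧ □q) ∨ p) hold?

Let φ = (p ∨ □q) → ((q ∧ □q) ∨ p). Evaluate φ at each world:
  s0 (successors {s2}): φ is true.
  s1 (successors {s2}): φ is true.
  s2 (successors {s0, s2}): φ is true.
For instance, at s0:
  At s0: p ∨ □q is true, (q ∧ □q) ∨ p is true, so (p ∨ □q) → ((q ∧ □q) ∨ p) is true.
    At s0: p is true, □q is true, so p ∨ □q is true.
      At s0: □q requires q at every successor {s2}.
        At s2: q is true.
      So □q is true at s0.
    At s0: q ∧ □q is true, p is true, so (q ∧ □q) ∨ p is true.
      At s0: q is true, □q is true, so q ∧ □q is true.
Satisfying worlds: {s0, s1, s2}

3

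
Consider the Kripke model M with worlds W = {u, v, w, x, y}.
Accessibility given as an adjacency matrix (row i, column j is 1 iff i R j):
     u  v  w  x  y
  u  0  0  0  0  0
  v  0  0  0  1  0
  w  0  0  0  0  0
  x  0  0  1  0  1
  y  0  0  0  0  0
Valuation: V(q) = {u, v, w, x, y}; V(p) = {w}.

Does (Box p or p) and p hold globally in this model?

No

Let φ = (Box p or p) and p. Evaluate φ at each world:
  u (successors ∅): φ is false.
  v (successors {x}): φ is false.
  w (successors ∅): φ is true.
  x (successors {w, y}): φ is false.
  y (successors ∅): φ is false.
Detail at u (counterexample):
  At u: Box p or p is true, p is false, so (Box p or p) and p is false.
    At u: Box p is true, p is false, so Box p or p is true.
      At u: no accessible worlds, so Box p holds vacuously.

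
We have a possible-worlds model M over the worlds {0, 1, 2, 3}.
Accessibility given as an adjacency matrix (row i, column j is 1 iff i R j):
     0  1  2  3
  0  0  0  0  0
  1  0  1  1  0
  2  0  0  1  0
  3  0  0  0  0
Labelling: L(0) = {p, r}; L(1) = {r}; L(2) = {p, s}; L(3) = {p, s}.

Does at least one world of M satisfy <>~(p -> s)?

Let φ = <>~(p -> s). Evaluate φ at each world:
  0 (successors ∅): φ is false.
  1 (successors {1, 2}): φ is false.
  2 (successors {2}): φ is false.
  3 (successors ∅): φ is false.
For instance, at 2:
  At 2: <>~(p -> s) requires ~(p -> s) at some successor in {2}.
    At 2: ~(p -> s) is false.
  So <>~(p -> s) is false at 2.

No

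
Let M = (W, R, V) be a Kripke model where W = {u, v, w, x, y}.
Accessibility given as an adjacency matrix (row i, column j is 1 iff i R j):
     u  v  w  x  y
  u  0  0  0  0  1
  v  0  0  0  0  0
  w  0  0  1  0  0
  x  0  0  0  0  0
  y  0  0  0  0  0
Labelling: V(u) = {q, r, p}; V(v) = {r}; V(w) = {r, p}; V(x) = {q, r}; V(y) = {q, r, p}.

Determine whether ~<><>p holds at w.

At w: <><>p is true, so ~<><>p is false.
  At w: <><>p requires <>p at some successor in {w}.
    <>p holds at w, so <><>p is true at w.
      At w: <>p requires p at some successor in {w}.
        p holds at w, so <>p is true at w.

No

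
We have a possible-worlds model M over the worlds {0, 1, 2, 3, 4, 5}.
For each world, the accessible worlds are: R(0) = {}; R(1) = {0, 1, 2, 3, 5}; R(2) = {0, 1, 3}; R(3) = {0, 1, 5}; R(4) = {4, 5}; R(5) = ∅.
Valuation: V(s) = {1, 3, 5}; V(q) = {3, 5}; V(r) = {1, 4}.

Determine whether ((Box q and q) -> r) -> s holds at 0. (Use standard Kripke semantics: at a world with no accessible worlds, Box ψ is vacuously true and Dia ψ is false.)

Recall that Box ψ holds at a world iff ψ holds at every accessible world, and Dia ψ holds iff ψ holds at some accessible world.
At 0: (Box q and q) -> r is true, s is false, so ((Box q and q) -> r) -> s is false.
  At 0: Box q and q is false, r is false, so (Box q and q) -> r is true.
    At 0: Box q is true, q is false, so Box q and q is false.
      At 0: no accessible worlds, so Box q holds vacuously.

No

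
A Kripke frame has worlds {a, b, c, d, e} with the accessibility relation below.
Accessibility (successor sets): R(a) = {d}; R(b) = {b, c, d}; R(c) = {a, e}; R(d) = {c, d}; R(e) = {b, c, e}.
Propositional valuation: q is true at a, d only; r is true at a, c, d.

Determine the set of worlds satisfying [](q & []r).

a

Recall that []ψ holds at a world iff ψ holds at every accessible world, and <>ψ holds iff ψ holds at some accessible world.
Let φ = [](q & []r). Evaluate φ at each world:
  a (successors {d}): φ is true.
  b (successors {b, c, d}): φ is false.
  c (successors {a, e}): φ is false.
  d (successors {c, d}): φ is false.
  e (successors {b, c, e}): φ is false.
For instance, at e:
  At e: [](q & []r) requires q & []r at every successor {b, c, e}.
    q & []r fails at b, so [](q & []r) is false at e.
      At b: q is false, []r is false, so q & []r is false.
Satisfying worlds: {a}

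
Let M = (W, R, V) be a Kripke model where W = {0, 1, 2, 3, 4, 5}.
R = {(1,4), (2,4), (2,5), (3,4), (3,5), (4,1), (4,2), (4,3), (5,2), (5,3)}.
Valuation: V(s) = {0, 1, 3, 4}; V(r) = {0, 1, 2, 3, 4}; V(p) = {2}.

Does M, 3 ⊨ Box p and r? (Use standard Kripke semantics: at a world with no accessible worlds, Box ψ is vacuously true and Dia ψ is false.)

Recall that Box ψ holds at a world iff ψ holds at every accessible world, and Dia ψ holds iff ψ holds at some accessible world.
At 3: Box p is false, r is true, so Box p and r is false.
  At 3: Box p requires p at every successor {4, 5}.
    p fails at 4, so Box p is false at 3.

No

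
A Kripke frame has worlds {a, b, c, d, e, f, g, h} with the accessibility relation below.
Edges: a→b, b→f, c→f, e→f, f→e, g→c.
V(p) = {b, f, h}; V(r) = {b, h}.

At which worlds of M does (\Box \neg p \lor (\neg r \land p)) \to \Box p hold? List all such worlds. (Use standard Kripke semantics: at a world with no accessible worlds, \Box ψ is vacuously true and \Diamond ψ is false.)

a, b, c, d, e, h

Let φ = (\Box \neg p \lor (\neg r \land p)) \to \Box p. Evaluate φ at each world:
  a (successors {b}): φ is true.
  b (successors {f}): φ is true.
  c (successors {f}): φ is true.
  d (successors ∅): φ is true.
  e (successors {f}): φ is true.
  f (successors {e}): φ is false.
  g (successors {c}): φ is false.
  h (successors ∅): φ is true.
For instance, at b:
  At b: \Box \neg p \lor (\neg r \land p) is false, \Box p is true, so (\Box \neg p \lor (\neg r \land p)) \to \Box p is true.
    At b: \Box \neg p is false, \neg r \land p is false, so \Box \neg p \lor (\neg r \land p) is false.
      At b: \Box \neg p requires \neg p at every successor {f}.
        \neg p fails at f, so \Box \neg p is false at b.
    At b: \Box p requires p at every successor {f}.
      At f: p is true.
    So \Box p is true at b.
Satisfying worlds: {a, b, c, d, e, h}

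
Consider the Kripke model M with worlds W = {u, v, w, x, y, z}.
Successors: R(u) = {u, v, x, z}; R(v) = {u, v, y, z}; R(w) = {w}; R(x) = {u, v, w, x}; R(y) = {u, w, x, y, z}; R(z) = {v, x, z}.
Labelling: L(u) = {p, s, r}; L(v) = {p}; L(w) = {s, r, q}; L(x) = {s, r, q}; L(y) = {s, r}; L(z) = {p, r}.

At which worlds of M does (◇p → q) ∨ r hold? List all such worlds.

u, w, x, y, z

Let φ = (◇p → q) ∨ r. Evaluate φ at each world:
  u (successors {u, v, x, z}): φ is true.
  v (successors {u, v, y, z}): φ is false.
  w (successors {w}): φ is true.
  x (successors {u, v, w, x}): φ is true.
  y (successors {u, w, x, y, z}): φ is true.
  z (successors {v, x, z}): φ is true.
For instance, at v:
  At v: ◇p → q is false, r is false, so (◇p → q) ∨ r is false.
    At v: ◇p is true, q is false, so ◇p → q is false.
      At v: ◇p requires p at some successor in {u, v, y, z}.
        p holds at u, so ◇p is true at v.
Satisfying worlds: {u, w, x, y, z}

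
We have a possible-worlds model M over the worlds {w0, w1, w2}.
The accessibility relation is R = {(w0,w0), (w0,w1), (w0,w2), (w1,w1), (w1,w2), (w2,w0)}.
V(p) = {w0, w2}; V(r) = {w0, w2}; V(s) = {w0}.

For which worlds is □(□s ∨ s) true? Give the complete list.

Let φ = □(□s ∨ s). Evaluate φ at each world:
  w0 (successors {w0, w1, w2}): φ is false.
  w1 (successors {w1, w2}): φ is false.
  w2 (successors {w0}): φ is true.
For instance, at w2:
  At w2: □(□s ∨ s) requires □s ∨ s at every successor {w0}.
      At w0: □s is false, s is true, so □s ∨ s is true.
  So □(□s ∨ s) is true at w2.
Satisfying worlds: {w2}

w2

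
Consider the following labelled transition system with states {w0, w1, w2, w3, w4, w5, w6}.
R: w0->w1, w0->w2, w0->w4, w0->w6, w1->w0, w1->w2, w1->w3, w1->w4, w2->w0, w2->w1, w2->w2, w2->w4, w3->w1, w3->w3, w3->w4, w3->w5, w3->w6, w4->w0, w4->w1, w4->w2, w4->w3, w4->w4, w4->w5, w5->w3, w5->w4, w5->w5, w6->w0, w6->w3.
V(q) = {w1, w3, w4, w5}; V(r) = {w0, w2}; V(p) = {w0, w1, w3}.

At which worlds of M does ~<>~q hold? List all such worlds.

Let φ = ~<>~q. Evaluate φ at each world:
  w0 (successors {w1, w2, w4, w6}): φ is false.
  w1 (successors {w0, w2, w3, w4}): φ is false.
  w2 (successors {w0, w1, w2, w4}): φ is false.
  w3 (successors {w1, w3, w4, w5, w6}): φ is false.
  w4 (successors {w0, w1, w2, w3, w4, w5}): φ is false.
  w5 (successors {w3, w4, w5}): φ is true.
  w6 (successors {w0, w3}): φ is false.
For instance, at w3:
  At w3: <>~q is true, so ~<>~q is false.
    At w3: <>~q requires ~q at some successor in {w1, w3, w4, w5, w6}.
      ~q holds at w6, so <>~q is true at w3.
Satisfying worlds: {w5}

w5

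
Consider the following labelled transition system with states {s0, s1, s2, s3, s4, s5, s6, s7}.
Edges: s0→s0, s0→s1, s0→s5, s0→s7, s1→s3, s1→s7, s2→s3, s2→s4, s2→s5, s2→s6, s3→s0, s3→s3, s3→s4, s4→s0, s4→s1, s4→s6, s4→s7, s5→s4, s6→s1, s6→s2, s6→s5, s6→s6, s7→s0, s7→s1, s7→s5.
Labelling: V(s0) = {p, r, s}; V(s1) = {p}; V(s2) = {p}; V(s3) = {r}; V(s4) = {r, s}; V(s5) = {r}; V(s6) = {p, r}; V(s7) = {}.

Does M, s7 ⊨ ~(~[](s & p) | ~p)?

No

At s7: ~[](s & p) | ~p is true, so ~(~[](s & p) | ~p) is false.
  At s7: ~[](s & p) is true, ~p is true, so ~[](s & p) | ~p is true.
    At s7: [](s & p) is false, so ~[](s & p) is true.
      At s7: [](s & p) requires s & p at every successor {s0, s1, s5}.
        s & p fails at s1, so [](s & p) is false at s7.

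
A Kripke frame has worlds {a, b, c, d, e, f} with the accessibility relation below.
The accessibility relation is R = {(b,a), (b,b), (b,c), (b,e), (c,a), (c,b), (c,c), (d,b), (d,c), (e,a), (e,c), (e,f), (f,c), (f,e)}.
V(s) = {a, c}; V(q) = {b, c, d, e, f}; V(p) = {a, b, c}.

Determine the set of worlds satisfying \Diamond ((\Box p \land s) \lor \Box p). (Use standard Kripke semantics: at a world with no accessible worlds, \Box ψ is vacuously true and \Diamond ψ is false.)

b, c, d, e, f

Let φ = \Diamond ((\Box p \land s) \lor \Box p). Evaluate φ at each world:
  a (successors ∅): φ is false.
  b (successors {a, b, c, e}): φ is true.
  c (successors {a, b, c}): φ is true.
  d (successors {b, c}): φ is true.
  e (successors {a, c, f}): φ is true.
  f (successors {c, e}): φ is true.
For instance, at d:
  At d: \Diamond ((\Box p \land s) \lor \Box p) requires (\Box p \land s) \lor \Box p at some successor in {b, c}.
    (\Box p \land s) \lor \Box p holds at c, so \Diamond ((\Box p \land s) \lor \Box p) is true at d.
      At c: \Box p \land s is true, \Box p is true, so (\Box p \land s) \lor \Box p is true.
Satisfying worlds: {b, c, d, e, f}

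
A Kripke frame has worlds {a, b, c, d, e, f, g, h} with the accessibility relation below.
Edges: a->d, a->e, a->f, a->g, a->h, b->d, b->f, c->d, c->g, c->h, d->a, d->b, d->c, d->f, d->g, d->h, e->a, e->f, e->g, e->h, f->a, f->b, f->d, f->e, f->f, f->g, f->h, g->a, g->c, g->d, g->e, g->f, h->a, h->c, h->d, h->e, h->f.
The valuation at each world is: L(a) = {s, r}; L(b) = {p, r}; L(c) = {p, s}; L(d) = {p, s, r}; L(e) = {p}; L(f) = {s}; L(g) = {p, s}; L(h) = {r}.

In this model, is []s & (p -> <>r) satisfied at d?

At d: []s is false, p -> <>r is true, so []s & (p -> <>r) is false.
  At d: []s requires s at every successor {a, b, c, f, g, h}.
    s fails at b, so []s is false at d.
  At d: p is true, <>r is true, so p -> <>r is true.
    At d: <>r requires r at some successor in {a, b, c, f, g, h}.
      r holds at a, so <>r is true at d.

No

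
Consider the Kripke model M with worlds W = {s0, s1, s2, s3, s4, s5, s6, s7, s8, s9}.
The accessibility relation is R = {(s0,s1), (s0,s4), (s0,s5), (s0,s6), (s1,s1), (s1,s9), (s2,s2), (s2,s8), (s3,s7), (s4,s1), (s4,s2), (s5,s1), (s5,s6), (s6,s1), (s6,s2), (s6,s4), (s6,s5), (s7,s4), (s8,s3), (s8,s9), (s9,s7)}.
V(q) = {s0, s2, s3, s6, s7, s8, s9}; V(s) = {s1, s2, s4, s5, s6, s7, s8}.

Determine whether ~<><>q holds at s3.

Yes

At s3: <><>q is false, so ~<><>q is true.
  At s3: <><>q requires <>q at some successor in {s7}.
    At s7: <>q is false.
  So <><>q is false at s3.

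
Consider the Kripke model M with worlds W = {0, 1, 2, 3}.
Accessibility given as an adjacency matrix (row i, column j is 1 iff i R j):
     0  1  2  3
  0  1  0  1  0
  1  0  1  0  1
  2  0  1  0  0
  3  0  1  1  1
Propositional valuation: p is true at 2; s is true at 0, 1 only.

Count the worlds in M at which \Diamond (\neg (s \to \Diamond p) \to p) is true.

3

Recall that \Diamond ψ holds at a world iff ψ holds at some accessible world.
Let φ = \Diamond (\neg (s \to \Diamond p) \to p). Evaluate φ at each world:
  0 (successors {0, 2}): φ is true.
  1 (successors {1, 3}): φ is true.
  2 (successors {1}): φ is false.
  3 (successors {1, 2, 3}): φ is true.
For instance, at 2:
  At 2: \Diamond (\neg (s \to \Diamond p) \to p) requires \neg (s \to \Diamond p) \to p at some successor in {1}.
    At 1: \neg (s \to \Diamond p) \to p is false.
  So \Diamond (\neg (s \to \Diamond p) \to p) is false at 2.
Satisfying worlds: {0, 1, 3}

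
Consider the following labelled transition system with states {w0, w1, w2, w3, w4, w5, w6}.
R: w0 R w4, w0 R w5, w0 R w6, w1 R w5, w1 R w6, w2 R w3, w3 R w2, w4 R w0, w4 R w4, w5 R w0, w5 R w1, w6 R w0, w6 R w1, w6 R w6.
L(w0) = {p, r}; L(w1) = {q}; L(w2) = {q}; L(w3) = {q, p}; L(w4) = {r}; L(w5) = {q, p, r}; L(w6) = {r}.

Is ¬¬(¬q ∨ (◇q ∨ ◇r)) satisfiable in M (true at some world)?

Let φ = ¬¬(¬q ∨ (◇q ∨ ◇r)). Evaluate φ at each world:
  w0 (successors {w4, w5, w6}): φ is true.
  w1 (successors {w5, w6}): φ is true.
  w2 (successors {w3}): φ is true.
  w3 (successors {w2}): φ is true.
  w4 (successors {w0, w4}): φ is true.
  w5 (successors {w0, w1}): φ is true.
  w6 (successors {w0, w1, w6}): φ is true.
Detail at w0 (witness):
  At w0: ¬(¬q ∨ (◇q ∨ ◇r)) is false, so ¬¬(¬q ∨ (◇q ∨ ◇r)) is true.
    At w0: ¬q ∨ (◇q ∨ ◇r) is true, so ¬(¬q ∨ (◇q ∨ ◇r)) is false.
      At w0: ¬q is true, ◇q ∨ ◇r is true, so ¬q ∨ (◇q ∨ ◇r) is true.

Yes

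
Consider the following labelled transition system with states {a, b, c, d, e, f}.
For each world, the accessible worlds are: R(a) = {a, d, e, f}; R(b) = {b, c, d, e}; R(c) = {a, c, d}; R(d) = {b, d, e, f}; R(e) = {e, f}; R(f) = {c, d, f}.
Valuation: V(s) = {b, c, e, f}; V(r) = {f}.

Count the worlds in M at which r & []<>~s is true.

Let φ = r & []<>~s. Evaluate φ at each world:
  a (successors {a, d, e, f}): φ is false.
  b (successors {b, c, d, e}): φ is false.
  c (successors {a, c, d}): φ is false.
  d (successors {b, d, e, f}): φ is false.
  e (successors {e, f}): φ is false.
  f (successors {c, d, f}): φ is true.
For instance, at e:
  At e: r is false, []<>~s is false, so r & []<>~s is false.
    At e: []<>~s requires <>~s at every successor {e, f}.
      <>~s fails at e, so []<>~s is false at e.
Satisfying worlds: {f}

1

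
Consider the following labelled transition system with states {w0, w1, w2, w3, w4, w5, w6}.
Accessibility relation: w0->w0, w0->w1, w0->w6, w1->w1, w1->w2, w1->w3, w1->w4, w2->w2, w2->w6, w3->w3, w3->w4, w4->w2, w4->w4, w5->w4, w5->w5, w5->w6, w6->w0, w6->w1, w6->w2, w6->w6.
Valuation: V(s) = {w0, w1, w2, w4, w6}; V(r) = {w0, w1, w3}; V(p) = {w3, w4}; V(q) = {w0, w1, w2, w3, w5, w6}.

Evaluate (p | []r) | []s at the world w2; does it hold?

At w2: p | []r is false, []s is true, so (p | []r) | []s is true.
  At w2: p is false, []r is false, so p | []r is false.
    At w2: []r requires r at every successor {w2, w6}.
      r fails at w2, so []r is false at w2.
  At w2: []s requires s at every successor {w2, w6}.
    At w2: s is true.
    At w6: s is true.
  So []s is true at w2.

Yes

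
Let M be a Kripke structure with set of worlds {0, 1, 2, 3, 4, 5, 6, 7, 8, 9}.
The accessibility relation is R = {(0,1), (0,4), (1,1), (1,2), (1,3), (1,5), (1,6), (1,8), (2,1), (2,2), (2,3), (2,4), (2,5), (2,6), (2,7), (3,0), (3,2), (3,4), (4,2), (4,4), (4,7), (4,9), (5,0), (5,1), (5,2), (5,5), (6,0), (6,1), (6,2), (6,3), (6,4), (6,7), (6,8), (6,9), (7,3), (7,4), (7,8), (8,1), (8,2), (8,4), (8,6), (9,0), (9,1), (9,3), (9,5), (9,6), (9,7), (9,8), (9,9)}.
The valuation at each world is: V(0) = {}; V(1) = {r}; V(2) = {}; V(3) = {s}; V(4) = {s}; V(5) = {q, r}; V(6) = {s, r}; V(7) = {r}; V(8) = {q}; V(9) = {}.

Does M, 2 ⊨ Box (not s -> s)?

No

Recall that Box ψ holds at a world iff ψ holds at every accessible world, and Dia ψ holds iff ψ holds at some accessible world.
At 2: Box (not s -> s) requires not s -> s at every successor {1, 2, 3, 4, 5, 6, 7}.
  not s -> s fails at 1, so Box (not s -> s) is false at 2.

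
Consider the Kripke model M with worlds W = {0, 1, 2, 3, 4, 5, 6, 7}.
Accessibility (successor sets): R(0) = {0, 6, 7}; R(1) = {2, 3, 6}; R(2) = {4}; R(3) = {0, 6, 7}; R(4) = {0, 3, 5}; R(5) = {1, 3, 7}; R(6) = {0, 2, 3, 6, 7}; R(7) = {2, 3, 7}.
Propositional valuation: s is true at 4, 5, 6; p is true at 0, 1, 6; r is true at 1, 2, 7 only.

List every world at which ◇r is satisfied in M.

0, 1, 3, 5, 6, 7

Let φ = ◇r. Evaluate φ at each world:
  0 (successors {0, 6, 7}): φ is true.
  1 (successors {2, 3, 6}): φ is true.
  2 (successors {4}): φ is false.
  3 (successors {0, 6, 7}): φ is true.
  4 (successors {0, 3, 5}): φ is false.
  5 (successors {1, 3, 7}): φ is true.
  6 (successors {0, 2, 3, 6, 7}): φ is true.
  7 (successors {2, 3, 7}): φ is true.
For instance, at 5:
  At 5: ◇r requires r at some successor in {1, 3, 7}.
    r holds at 1, so ◇r is true at 5.
Satisfying worlds: {0, 1, 3, 5, 6, 7}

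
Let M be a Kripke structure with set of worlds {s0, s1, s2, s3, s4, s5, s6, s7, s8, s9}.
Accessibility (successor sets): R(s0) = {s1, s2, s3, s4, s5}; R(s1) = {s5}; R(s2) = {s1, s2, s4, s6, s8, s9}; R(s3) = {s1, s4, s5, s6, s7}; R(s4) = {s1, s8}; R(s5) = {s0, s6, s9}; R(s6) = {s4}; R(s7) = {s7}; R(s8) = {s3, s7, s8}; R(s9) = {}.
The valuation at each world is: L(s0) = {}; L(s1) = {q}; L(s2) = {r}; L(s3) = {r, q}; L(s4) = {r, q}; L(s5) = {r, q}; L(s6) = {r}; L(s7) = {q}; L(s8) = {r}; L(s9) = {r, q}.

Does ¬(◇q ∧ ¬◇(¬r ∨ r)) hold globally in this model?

Recall that ◇ψ holds at a world iff ψ holds at some accessible world.
Let φ = ¬(◇q ∧ ¬◇(¬r ∨ r)). Evaluate φ at each world:
  s0 (successors {s1, s2, s3, s4, s5}): φ is true.
  s1 (successors {s5}): φ is true.
  s2 (successors {s1, s2, s4, s6, s8, s9}): φ is true.
  s3 (successors {s1, s4, s5, s6, s7}): φ is true.
  s4 (successors {s1, s8}): φ is true.
  s5 (successors {s0, s6, s9}): φ is true.
  s6 (successors {s4}): φ is true.
  s7 (successors {s7}): φ is true.
  s8 (successors {s3, s7, s8}): φ is true.
  s9 (successors ∅): φ is true.
For instance, at s0:
  At s0: ◇q ∧ ¬◇(¬r ∨ r) is false, so ¬(◇q ∧ ¬◇(¬r ∨ r)) is true.
    At s0: ◇q is true, ¬◇(¬r ∨ r) is false, so ◇q ∧ ¬◇(¬r ∨ r) is false.
      At s0: ◇q requires q at some successor in {s1, s2, s3, s4, s5}.
        q holds at s1, so ◇q is true at s0.
      At s0: ◇(¬r ∨ r) is true, so ¬◇(¬r ∨ r) is false.

Yes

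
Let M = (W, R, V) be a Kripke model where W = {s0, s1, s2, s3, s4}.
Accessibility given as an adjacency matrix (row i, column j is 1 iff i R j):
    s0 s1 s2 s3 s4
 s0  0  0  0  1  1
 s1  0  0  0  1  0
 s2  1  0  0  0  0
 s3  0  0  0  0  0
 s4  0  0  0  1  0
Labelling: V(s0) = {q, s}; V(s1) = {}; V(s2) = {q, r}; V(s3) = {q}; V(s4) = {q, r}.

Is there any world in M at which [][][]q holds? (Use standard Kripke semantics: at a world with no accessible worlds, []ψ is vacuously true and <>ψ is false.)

Let φ = [][][]q. Evaluate φ at each world:
  s0 (successors {s3, s4}): φ is true.
  s1 (successors {s3}): φ is true.
  s2 (successors {s0}): φ is true.
  s3 (successors ∅): φ is true.
  s4 (successors {s3}): φ is true.
Detail at s0 (witness):
  At s0: [][][]q requires [][]q at every successor {s3, s4}.
      At s3: no accessible worlds, so [][]q holds vacuously.
      At s4: [][]q requires []q at every successor {s3}.
        At s3: []q is true.
      So [][]q is true at s4.
  So [][][]q is true at s0.

Yes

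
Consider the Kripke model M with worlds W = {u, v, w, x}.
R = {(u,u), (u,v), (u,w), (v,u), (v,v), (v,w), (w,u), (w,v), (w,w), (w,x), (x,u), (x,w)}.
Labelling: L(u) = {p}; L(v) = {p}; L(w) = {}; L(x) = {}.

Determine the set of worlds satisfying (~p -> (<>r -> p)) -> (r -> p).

Let φ = (~p -> (<>r -> p)) -> (r -> p). Evaluate φ at each world:
  u (successors {u, v, w}): φ is true.
  v (successors {u, v, w}): φ is true.
  w (successors {u, v, w, x}): φ is true.
  x (successors {u, w}): φ is true.
For instance, at u:
  At u: ~p -> (<>r -> p) is true, r -> p is true, so (~p -> (<>r -> p)) -> (r -> p) is true.
    At u: ~p is false, <>r -> p is true, so ~p -> (<>r -> p) is true.
      At u: <>r is false, p is true, so <>r -> p is true.
Satisfying worlds: {u, v, w, x}

u, v, w, x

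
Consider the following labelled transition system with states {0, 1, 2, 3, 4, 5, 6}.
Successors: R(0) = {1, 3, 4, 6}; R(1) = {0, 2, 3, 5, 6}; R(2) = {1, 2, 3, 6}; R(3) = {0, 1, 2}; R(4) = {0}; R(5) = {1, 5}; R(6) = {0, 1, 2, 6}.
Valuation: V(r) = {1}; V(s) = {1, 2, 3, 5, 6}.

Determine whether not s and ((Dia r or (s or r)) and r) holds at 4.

No

Recall that Dia ψ holds at a world iff ψ holds at some accessible world.
At 4: not s is true, (Dia r or (s or r)) and r is false, so not s and ((Dia r or (s or r)) and r) is false.
  At 4: Dia r or (s or r) is false, r is false, so (Dia r or (s or r)) and r is false.
    At 4: Dia r is false, s or r is false, so Dia r or (s or r) is false.
      At 4: Dia r requires r at some successor in {0}.
        At 0: r is false.
      So Dia r is false at 4.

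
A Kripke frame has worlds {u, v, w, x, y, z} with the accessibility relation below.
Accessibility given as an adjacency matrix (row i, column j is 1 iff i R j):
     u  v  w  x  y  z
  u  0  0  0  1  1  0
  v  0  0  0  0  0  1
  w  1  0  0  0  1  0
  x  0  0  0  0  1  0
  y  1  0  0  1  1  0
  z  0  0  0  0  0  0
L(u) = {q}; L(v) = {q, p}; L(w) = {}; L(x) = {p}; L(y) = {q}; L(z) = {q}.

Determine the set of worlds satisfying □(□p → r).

u, w, x, y, z

Let φ = □(□p → r). Evaluate φ at each world:
  u (successors {x, y}): φ is true.
  v (successors {z}): φ is false.
  w (successors {u, y}): φ is true.
  x (successors {y}): φ is true.
  y (successors {u, x, y}): φ is true.
  z (successors ∅): φ is true.
For instance, at w:
  At w: □(□p → r) requires □p → r at every successor {u, y}.
      At u: □p is false, r is false, so □p → r is true.
      At y: □p is false, r is false, so □p → r is true.
  So □(□p → r) is true at w.
Satisfying worlds: {u, w, x, y, z}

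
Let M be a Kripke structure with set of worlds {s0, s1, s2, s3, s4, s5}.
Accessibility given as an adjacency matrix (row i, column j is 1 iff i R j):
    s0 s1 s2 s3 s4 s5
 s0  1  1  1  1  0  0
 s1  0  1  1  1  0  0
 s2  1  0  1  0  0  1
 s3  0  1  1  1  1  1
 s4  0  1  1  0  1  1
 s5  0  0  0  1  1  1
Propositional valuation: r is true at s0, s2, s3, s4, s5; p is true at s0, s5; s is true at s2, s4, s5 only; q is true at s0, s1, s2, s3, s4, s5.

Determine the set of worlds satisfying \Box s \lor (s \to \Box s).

Recall that \Box ψ holds at a world iff ψ holds at every accessible world, and \Diamond ψ holds iff ψ holds at some accessible world.
Let φ = \Box s \lor (s \to \Box s). Evaluate φ at each world:
  s0 (successors {s0, s1, s2, s3}): φ is true.
  s1 (successors {s1, s2, s3}): φ is true.
  s2 (successors {s0, s2, s5}): φ is false.
  s3 (successors {s1, s2, s3, s4, s5}): φ is true.
  s4 (successors {s1, s2, s4, s5}): φ is false.
  s5 (successors {s3, s4, s5}): φ is false.
For instance, at s0:
  At s0: \Box s is false, s \to \Box s is true, so \Box s \lor (s \to \Box s) is true.
    At s0: \Box s requires s at every successor {s0, s1, s2, s3}.
      s fails at s0, so \Box s is false at s0.
    At s0: s is false, \Box s is false, so s \to \Box s is true.
      At s0: \Box s requires s at every successor {s0, s1, s2, s3}.
        s fails at s0, so \Box s is false at s0.
Satisfying worlds: {s0, s1, s3}

s0, s1, s3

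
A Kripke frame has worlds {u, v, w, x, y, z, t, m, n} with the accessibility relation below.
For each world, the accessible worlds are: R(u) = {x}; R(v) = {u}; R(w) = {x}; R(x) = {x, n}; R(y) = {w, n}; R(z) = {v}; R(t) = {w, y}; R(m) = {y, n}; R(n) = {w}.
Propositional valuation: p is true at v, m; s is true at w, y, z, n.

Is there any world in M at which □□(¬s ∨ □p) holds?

Recall that □ψ holds at a world iff ψ holds at every accessible world, and ◇ψ holds iff ψ holds at some accessible world.
Let φ = □□(¬s ∨ □p). Evaluate φ at each world:
  u (successors {x}): φ is false.
  v (successors {u}): φ is true.
  w (successors {x}): φ is false.
  x (successors {x, n}): φ is false.
  y (successors {w, n}): φ is false.
  z (successors {v}): φ is true.
  t (successors {w, y}): φ is false.
  m (successors {y, n}): φ is false.
  n (successors {w}): φ is true.
Detail at v (witness):
  At v: □□(¬s ∨ □p) requires □(¬s ∨ □p) at every successor {u}.
      At u: □(¬s ∨ □p) requires ¬s ∨ □p at every successor {x}.
        At x: ¬s ∨ □p is true.
      So □(¬s ∨ □p) is true at u.
  So □□(¬s ∨ □p) is true at v.

Yes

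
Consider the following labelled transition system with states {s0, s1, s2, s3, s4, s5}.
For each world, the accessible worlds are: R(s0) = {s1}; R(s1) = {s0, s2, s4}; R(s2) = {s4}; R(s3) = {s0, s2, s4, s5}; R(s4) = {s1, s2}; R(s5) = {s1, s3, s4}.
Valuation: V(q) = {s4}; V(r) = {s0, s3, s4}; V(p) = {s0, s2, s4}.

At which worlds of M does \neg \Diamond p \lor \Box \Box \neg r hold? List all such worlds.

s0, s2

Recall that \Box ψ holds at a world iff ψ holds at every accessible world, and \Diamond ψ holds iff ψ holds at some accessible world.
Let φ = \neg \Diamond p \lor \Box \Box \neg r. Evaluate φ at each world:
  s0 (successors {s1}): φ is true.
  s1 (successors {s0, s2, s4}): φ is false.
  s2 (successors {s4}): φ is true.
  s3 (successors {s0, s2, s4, s5}): φ is false.
  s4 (successors {s1, s2}): φ is false.
  s5 (successors {s1, s3, s4}): φ is false.
For instance, at s4:
  At s4: \neg \Diamond p is false, \Box \Box \neg r is false, so \neg \Diamond p \lor \Box \Box \neg r is false.
    At s4: \Diamond p is true, so \neg \Diamond p is false.
      At s4: \Diamond p requires p at some successor in {s1, s2}.
        p holds at s2, so \Diamond p is true at s4.
    At s4: \Box \Box \neg r requires \Box \neg r at every successor {s1, s2}.
      \Box \neg r fails at s1, so \Box \Box \neg r is false at s4.
Satisfying worlds: {s0, s2}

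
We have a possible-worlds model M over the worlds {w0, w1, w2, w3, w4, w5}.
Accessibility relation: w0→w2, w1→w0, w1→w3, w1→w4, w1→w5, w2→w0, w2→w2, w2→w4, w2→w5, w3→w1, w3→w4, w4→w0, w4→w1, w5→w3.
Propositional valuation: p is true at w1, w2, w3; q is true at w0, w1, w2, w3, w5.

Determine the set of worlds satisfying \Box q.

Let φ = \Box q. Evaluate φ at each world:
  w0 (successors {w2}): φ is true.
  w1 (successors {w0, w3, w4, w5}): φ is false.
  w2 (successors {w0, w2, w4, w5}): φ is false.
  w3 (successors {w1, w4}): φ is false.
  w4 (successors {w0, w1}): φ is true.
  w5 (successors {w3}): φ is true.
For instance, at w2:
  At w2: \Box q requires q at every successor {w0, w2, w4, w5}.
    q fails at w4, so \Box q is false at w2.
Satisfying worlds: {w0, w4, w5}

w0, w4, w5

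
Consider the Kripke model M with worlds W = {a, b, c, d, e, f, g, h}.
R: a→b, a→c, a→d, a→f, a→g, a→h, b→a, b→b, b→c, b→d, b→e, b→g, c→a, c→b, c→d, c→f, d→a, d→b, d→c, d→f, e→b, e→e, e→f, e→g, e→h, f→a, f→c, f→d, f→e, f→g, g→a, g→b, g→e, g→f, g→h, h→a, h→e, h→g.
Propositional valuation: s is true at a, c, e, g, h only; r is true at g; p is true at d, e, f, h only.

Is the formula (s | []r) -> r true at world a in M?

At a: s | []r is true, r is false, so (s | []r) -> r is false.
  At a: s is true, []r is false, so s | []r is true.
    At a: []r requires r at every successor {b, c, d, f, g, h}.
      r fails at b, so []r is false at a.

No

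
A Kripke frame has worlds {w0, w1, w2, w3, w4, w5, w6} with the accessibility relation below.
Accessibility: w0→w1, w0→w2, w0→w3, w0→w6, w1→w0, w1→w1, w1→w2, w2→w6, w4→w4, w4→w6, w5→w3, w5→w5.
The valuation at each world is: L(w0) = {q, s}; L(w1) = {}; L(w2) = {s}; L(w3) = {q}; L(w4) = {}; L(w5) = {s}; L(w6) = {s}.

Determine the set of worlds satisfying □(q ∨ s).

w2, w3, w5, w6

Recall that □ψ holds at a world iff ψ holds at every accessible world, and ◇ψ holds iff ψ holds at some accessible world.
Let φ = □(q ∨ s). Evaluate φ at each world:
  w0 (successors {w1, w2, w3, w6}): φ is false.
  w1 (successors {w0, w1, w2}): φ is false.
  w2 (successors {w6}): φ is true.
  w3 (successors ∅): φ is true.
  w4 (successors {w4, w6}): φ is false.
  w5 (successors {w3, w5}): φ is true.
  w6 (successors ∅): φ is true.
For instance, at w4:
  At w4: □(q ∨ s) requires q ∨ s at every successor {w4, w6}.
    q ∨ s fails at w4, so □(q ∨ s) is false at w4.
Satisfying worlds: {w2, w3, w5, w6}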